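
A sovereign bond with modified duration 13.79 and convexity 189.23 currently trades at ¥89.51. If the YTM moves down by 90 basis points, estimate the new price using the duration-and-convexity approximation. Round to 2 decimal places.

Duration effect: -D_mod·Δy = -13.79 × (-0.009) = +0.124110
Convexity effect: ½·C·(Δy)² = 0.5 × 189.23 × (-0.009)² = +0.007663815
ΔP/P ≈ +0.124110 + 0.007663815 = +0.131773815
New price ≈ 89.51 × (1 + 0.131773815) = 101.30507418065.

¥101.31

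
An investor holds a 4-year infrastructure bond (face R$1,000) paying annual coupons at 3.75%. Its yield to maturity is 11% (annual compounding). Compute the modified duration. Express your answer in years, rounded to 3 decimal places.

3.383 years

Periodic yield y = 0.11. First find Macaulay duration:
  t   CF        PV=CF/(1+0.11)^t    t·PV
  1        37.50        33.7838        33.7838
  2        37.50        30.4358        60.8717
  3        37.50        27.4197        82.2590
  4     1,037.50       683.4334     2,733.7335
  Σ                    775.0727     2,910.6480
P = 775.0727; Macaulay duration = 2,910.6480 / 775.0727 = 3.75532 years.
Modified duration = D_Mac / (1 + y) = 3.75532 / 1.11 = 3.38317 years.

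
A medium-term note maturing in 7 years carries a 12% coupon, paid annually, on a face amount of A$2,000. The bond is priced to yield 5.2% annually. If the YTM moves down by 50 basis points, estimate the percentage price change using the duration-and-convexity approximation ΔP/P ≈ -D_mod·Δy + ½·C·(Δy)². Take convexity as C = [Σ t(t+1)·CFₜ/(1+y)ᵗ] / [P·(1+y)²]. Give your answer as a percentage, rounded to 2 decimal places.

With y = 0.052:
  t   CF        PV=CF/(1+0.052)^t    t·PV        t(t+1)·PV
  1       240.00       228.1369       228.1369         456.2738
  2       240.00       216.8602       433.7203       1,301.1609
  3       240.00       206.1408       618.4225       2,473.6900
  4       240.00       195.9514       783.8054       3,919.0272
  5       240.00       186.2656       931.3278       5,587.9665
  6       240.00       177.0585     1,062.3511       7,436.4574
  7     2,240.00     1,570.8613    10,996.0291      87,968.2326
  Σ                  2,781.2746    15,053.7930     109,142.8084
P = 2,781.2746; D_Mac = 5.41255 yrs; D_mod = 5.14501 yrs; C = 35.45845.
Duration effect: -5.14501 × (-0.005) = +0.025725
Convexity effect: 0.5 × 35.45845 × (-0.005)² = +0.0004432
ΔP/P ≈ +0.025725 + 0.0004432 = +0.026168 = +2.6168%.

+2.62%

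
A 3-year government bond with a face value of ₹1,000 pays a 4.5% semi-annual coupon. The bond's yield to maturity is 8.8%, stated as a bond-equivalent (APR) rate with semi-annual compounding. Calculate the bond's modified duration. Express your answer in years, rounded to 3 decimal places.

2.709 years

Periodic yield y = 0.044. First find Macaulay duration:
  t   CF        PV=CF/(1+0.044)^t    t·PV
  1        22.50        21.5517        21.5517
  2        22.50        20.6434        41.2868
  3        22.50        19.7734        59.3202
  4        22.50        18.9400        75.7601
  5        22.50        18.1418        90.7089
  6     1,022.50       789.6967     4,738.1802
  Σ                    888.7470     5,026.8079
P = 888.7470; Macaulay duration = 5,026.8079 / 888.7470 = 5.65606 half-year periods = 2.82803 years.
Modified duration = D_Mac / (1 + y) = 2.82803 / 1.044 = 2.70884 years.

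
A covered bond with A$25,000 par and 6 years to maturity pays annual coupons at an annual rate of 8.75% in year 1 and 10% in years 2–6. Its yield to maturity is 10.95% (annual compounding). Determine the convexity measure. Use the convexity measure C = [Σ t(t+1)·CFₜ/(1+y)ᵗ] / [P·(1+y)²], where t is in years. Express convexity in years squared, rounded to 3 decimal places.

With y = 0.1095:
  t   CF        PV=CF/(1+0.1095)^t    t·PV        t(t+1)·PV
  1     2,187.50     1,971.6088     1,971.6088       3,943.2177
  2     2,500.00     2,030.8853     4,061.7706      12,185.3118
  3     2,500.00     1,830.4509     5,491.3528      21,965.4111
  4     2,500.00     1,649.7980     6,599.1921      32,995.9607
  5     2,500.00     1,486.9743     7,434.8717      44,609.2304
  6    27,500.00    14,742.4225    88,454.5352     619,181.7465
  Σ                 23,712.1400   114,013.3313     734,880.8781
P = 23,712.1400.
Convexity = Σ t(t+1)·PV / [P·(1+y)²] = 734,880.8781 / (23,712.1400 × 1.230990) = 25.17628.

25.176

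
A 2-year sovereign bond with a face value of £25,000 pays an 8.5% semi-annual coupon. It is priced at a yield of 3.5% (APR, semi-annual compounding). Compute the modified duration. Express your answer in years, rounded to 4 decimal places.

Periodic yield y = 0.0175. First find Macaulay duration:
  t   CF        PV=CF/(1+0.0175)^t    t·PV
  1     1,062.50     1,044.2260     1,044.2260
  2     1,062.50     1,026.2664     2,052.5328
  3     1,062.50     1,008.6156     3,025.8468
  4    26,062.50    24,315.2311    97,260.9242
  Σ                 27,394.3391   103,383.5298
P = 27,394.3391; Macaulay duration = 103,383.5298 / 27,394.3391 = 3.77390 half-year periods = 1.88695 years.
Modified duration = D_Mac / (1 + y) = 1.88695 / 1.0175 = 1.85450 years.

1.8545 years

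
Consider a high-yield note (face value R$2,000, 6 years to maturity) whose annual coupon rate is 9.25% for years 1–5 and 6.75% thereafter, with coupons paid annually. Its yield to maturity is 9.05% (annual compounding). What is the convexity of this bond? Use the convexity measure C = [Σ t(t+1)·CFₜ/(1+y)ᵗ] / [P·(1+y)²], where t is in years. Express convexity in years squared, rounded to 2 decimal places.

With y = 0.0905:
  t   CF        PV=CF/(1+0.0905)^t    t·PV        t(t+1)·PV
  1       185.00       169.6470       169.6470         339.2939
  2       185.00       155.5680       311.1361         933.4083
  3       185.00       142.6575       427.9726       1,711.8904
  4       185.00       130.8185       523.2739       2,616.3693
  5       185.00       119.9619       599.8096       3,598.8574
  6     2,135.00     1,269.5326     7,617.1956      53,320.3695
  Σ                  1,988.1855     9,649.0347      62,520.1887
P = 1,988.1855.
Convexity = Σ t(t+1)·PV / [P·(1+y)²] = 62,520.1887 / (1,988.1855 × 1.189190) = 26.44308.

26.44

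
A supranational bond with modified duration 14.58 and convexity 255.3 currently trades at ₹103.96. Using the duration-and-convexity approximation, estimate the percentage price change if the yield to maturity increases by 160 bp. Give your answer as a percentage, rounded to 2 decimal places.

Duration effect: -D_mod·Δy = -14.58 × (+0.016) = -0.233280
Convexity effect: ½·C·(Δy)² = 0.5 × 255.3 × (0.016)² = +0.0326784
ΔP/P ≈ -0.233280 + 0.0326784 = -0.2006016
= -20.06016%.

-20.06%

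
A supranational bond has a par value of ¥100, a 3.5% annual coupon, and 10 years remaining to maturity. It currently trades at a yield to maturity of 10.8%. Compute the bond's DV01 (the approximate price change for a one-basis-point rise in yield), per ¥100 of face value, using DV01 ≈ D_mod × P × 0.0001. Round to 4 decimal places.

Periodic yield y = 0.108.
  t   CF        PV=CF/(1+0.108)^t    t·PV
  1         3.50         3.1588         3.1588
  2         3.50         2.8509         5.7019
  3         3.50         2.5731         7.7192
  4         3.50         2.3223         9.2890
  5         3.50         2.0959        10.4795
  6         3.50         1.8916        11.3496
  7         3.50         1.7072        11.9505
  8         3.50         1.5408        12.3265
  9         3.50         1.3906        12.5156
  10      103.50        37.1144       371.1443
  Σ                     56.6457       455.6349
P = 56.6457; D_Mac = 8.04360 yrs; D_mod = 7.25956 yrs.
DV01 ≈ 7.25956 × 56.6457 × 0.0001 = 0.041122.

¥0.0411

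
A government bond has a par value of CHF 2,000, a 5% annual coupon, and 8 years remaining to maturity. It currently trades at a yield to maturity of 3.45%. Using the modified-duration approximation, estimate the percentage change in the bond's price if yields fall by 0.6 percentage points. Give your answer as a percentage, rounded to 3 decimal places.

+3.976%

Periodic yield y = 0.0345. Modified duration first:
  t   CF        PV=CF/(1+0.0345)^t    t·PV
  1       100.00        96.6651        96.6651
  2       100.00        93.4413       186.8827
  3       100.00        90.3251       270.9753
  4       100.00        87.3128       349.2513
  5       100.00        84.4010       422.0049
  6       100.00        81.5863       489.5176
  7       100.00        78.8654       552.0578
  8     2,100.00     1,600.9410    12,807.5282
  Σ                  2,213.5380    15,174.8829
P = 2,213.5380; D_Mac = 6.85549 yrs; D_mod = 6.85549/(1+0.0345) = 6.62686 yrs.
ΔP/P ≈ -D_mod · Δy = -6.62686 × (-0.006) = +0.039761 = +3.9761%.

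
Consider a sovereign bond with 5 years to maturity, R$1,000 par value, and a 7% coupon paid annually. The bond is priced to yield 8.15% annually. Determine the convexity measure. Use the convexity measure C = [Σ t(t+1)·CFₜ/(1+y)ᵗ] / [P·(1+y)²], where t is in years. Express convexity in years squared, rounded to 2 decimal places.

21.39

With y = 0.0815:
  t   CF        PV=CF/(1+0.0815)^t    t·PV        t(t+1)·PV
  1        70.00        64.7249        64.7249         129.4498
  2        70.00        59.8474       119.6947         359.0842
  3        70.00        55.3374       166.0121         664.0484
  4        70.00        51.1672       204.6689       1,023.3447
  5     1,070.00       723.1879     3,615.9396      21,695.6374
  Σ                    954.2648     4,171.0402      23,871.5644
P = 954.2648.
Convexity = Σ t(t+1)·PV / [P·(1+y)²] = 23,871.5644 / (954.2648 × 1.169642) = 21.38745.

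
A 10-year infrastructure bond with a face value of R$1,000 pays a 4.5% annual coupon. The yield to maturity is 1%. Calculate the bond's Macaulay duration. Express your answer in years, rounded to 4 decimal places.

8.5333 years

Periodic yield y = 0.01. Discount each cash flow and weight by its year:
  t   CF        PV=CF/(1+0.01)^t    t·PV
  1        45.00        44.5545        44.5545
  2        45.00        44.1133        88.2266
  3        45.00        43.6766       131.0297
  4        45.00        43.2441       172.9765
  5        45.00        42.8160       214.0798
  6        45.00        42.3920       254.3522
  7        45.00        41.9723       293.8062
  8        45.00        41.5567       332.4540
  9        45.00        41.1453       370.3076
  10    1,045.00       946.0249     9,460.2487
  Σ                  1,331.4957    11,362.0357
Price P = Σ PV = 1,331.4957.
Macaulay duration = Σ(t·PV) / P = 11,362.0357 / 1,331.4957 = 8.53329 years.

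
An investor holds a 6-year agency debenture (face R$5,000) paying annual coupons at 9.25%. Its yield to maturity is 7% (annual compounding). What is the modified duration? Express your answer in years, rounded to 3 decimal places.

Periodic yield y = 0.07. First find Macaulay duration:
  t   CF        PV=CF/(1+0.07)^t    t·PV
  1       462.50       432.2430       432.2430
  2       462.50       403.9654       807.9308
  3       462.50       377.5378     1,132.6133
  4       462.50       352.8390     1,411.3561
  5       462.50       329.7561     1,648.7805
  6     5,462.50     3,639.8944    21,839.3664
  Σ                  5,536.2357    27,272.2902
P = 5,536.2357; Macaulay duration = 27,272.2902 / 5,536.2357 = 4.92614 years.
Modified duration = D_Mac / (1 + y) = 4.92614 / 1.07 = 4.60387 years.

4.604 years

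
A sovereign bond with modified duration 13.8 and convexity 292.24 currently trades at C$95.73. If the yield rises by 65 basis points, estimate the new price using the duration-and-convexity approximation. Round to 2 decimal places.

C$87.73

Duration effect: -D_mod·Δy = -13.8 × (+0.0065) = -0.089700
Convexity effect: ½·C·(Δy)² = 0.5 × 292.24 × (0.0065)² = +0.00617357
ΔP/P ≈ -0.089700 + 0.00617357 = -0.08352643
New price ≈ 95.73 × (1 - 0.08352643) = 87.7340148561.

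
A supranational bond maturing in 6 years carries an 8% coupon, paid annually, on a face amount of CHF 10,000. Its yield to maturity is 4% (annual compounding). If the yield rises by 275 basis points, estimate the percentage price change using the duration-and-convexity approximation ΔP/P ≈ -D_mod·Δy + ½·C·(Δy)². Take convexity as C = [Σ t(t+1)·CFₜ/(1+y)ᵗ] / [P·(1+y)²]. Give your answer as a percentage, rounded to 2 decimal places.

-12.29%

With y = 0.04:
  t   CF        PV=CF/(1+0.04)^t    t·PV        t(t+1)·PV
  1       800.00       769.2308       769.2308       1,538.4615
  2       800.00       739.6450     1,479.2899       4,437.8698
  3       800.00       711.1971     2,133.5913       8,534.3650
  4       800.00       683.8434     2,735.3734      13,676.8671
  5       800.00       657.5417     3,287.7084      19,726.2506
  6    10,800.00     8,535.3969    51,212.3813     358,486.6689
  Σ                 12,096.8547    61,617.5751     406,400.4829
P = 12,096.8547; D_Mac = 5.09369 yrs; D_mod = 4.89777 yrs; C = 31.06097.
Duration effect: -4.89777 × (+0.0275) = -0.134689
Convexity effect: 0.5 × 31.06097 × (0.0275)² = +0.0117449
ΔP/P ≈ -0.134689 + 0.0117449 = -0.122944 = -12.2944%.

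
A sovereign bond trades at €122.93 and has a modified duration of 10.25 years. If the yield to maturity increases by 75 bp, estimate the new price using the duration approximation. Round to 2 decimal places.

€113.48

Duration approximation: ΔP/P ≈ -D_mod · Δy = -10.25 × (+0.0075) = -0.076875.
New price ≈ 122.93 × (1 - 0.076875) = 113.47975625.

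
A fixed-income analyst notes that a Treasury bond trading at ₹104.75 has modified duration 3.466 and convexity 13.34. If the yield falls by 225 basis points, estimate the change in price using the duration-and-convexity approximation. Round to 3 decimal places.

+₹8.523

Duration effect: -D_mod·Δy = -3.466 × (-0.0225) = +0.077985
Convexity effect: ½·C·(Δy)² = 0.5 × 13.34 × (-0.0225)² = +0.0033766875
ΔP/P ≈ +0.077985 + 0.0033766875 = +0.0813616875
ΔP ≈ 104.75 × (+0.0813616875) = +8.522636765625.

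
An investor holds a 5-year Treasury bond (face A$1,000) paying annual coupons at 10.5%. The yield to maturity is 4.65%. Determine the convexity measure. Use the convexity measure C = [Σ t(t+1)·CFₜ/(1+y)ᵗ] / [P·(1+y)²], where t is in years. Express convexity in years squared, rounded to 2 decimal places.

21.84

With y = 0.0465:
  t   CF        PV=CF/(1+0.0465)^t    t·PV        t(t+1)·PV
  1       105.00       100.3344       100.3344         200.6689
  2       105.00        95.8762       191.7524         575.2572
  3       105.00        91.6161       274.8482       1,099.3927
  4       105.00        87.5452       350.1808       1,750.9041
  5     1,105.00       880.3718     4,401.8589      26,411.1535
  Σ                  1,255.7437     5,318.9748      30,037.3764
P = 1,255.7437.
Convexity = Σ t(t+1)·PV / [P·(1+y)²] = 30,037.3764 / (1,255.7437 × 1.095162) = 21.84150.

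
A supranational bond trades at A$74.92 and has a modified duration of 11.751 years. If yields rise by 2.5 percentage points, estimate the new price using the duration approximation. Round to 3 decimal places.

Duration approximation: ΔP/P ≈ -D_mod · Δy = -11.751 × (+0.025) = -0.293775.
New price ≈ 74.92 × (1 - 0.293775) = 52.910377.

A$52.910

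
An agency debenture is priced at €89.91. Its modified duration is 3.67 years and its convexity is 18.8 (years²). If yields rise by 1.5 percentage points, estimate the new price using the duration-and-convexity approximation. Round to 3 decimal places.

Duration effect: -D_mod·Δy = -3.67 × (+0.015) = -0.055050
Convexity effect: ½·C·(Δy)² = 0.5 × 18.8 × (0.015)² = +0.0021150
ΔP/P ≈ -0.055050 + 0.0021150 = -0.052935
New price ≈ 89.91 × (1 - 0.052935) = 85.15061415.

€85.151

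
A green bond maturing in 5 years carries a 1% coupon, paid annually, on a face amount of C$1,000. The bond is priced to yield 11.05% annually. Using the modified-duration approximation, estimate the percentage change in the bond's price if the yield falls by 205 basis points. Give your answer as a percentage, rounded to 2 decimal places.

+8.99%

Periodic yield y = 0.1105. Modified duration first:
  t   CF        PV=CF/(1+0.1105)^t    t·PV
  1        10.00         9.0050         9.0050
  2        10.00         8.1089        16.2178
  3        10.00         7.3020        21.9061
  4        10.00         6.5755        26.3018
  5     1,010.00       598.0377     2,990.1885
  Σ                    629.0291     3,063.6192
P = 629.0291; D_Mac = 4.87039 yrs; D_mod = 4.87039/(1+0.1105) = 4.38577 yrs.
ΔP/P ≈ -D_mod · Δy = -4.38577 × (-0.0205) = +0.089908 = +8.9908%.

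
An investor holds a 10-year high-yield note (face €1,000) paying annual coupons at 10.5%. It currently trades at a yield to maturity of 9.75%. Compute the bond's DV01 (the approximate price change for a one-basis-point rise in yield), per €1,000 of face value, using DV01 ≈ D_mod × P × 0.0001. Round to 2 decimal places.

Periodic yield y = 0.0975.
  t   CF        PV=CF/(1+0.0975)^t    t·PV
  1       105.00        95.6720        95.6720
  2       105.00        87.1726       174.3453
  3       105.00        79.4284       238.2851
  4       105.00        72.3721       289.4884
  5       105.00        65.9427       329.7134
  6       105.00        60.0845       360.5067
  7       105.00        54.7467       383.2266
  8       105.00        49.8831       399.0645
  9       105.00        45.4515       409.0638
  10    1,105.00       435.8299     4,358.2987
  Σ                  1,046.5834     7,037.6645
P = 1,046.5834; D_Mac = 6.72442 yrs; D_mod = 6.12703 yrs.
DV01 ≈ 6.12703 × 1,046.5834 × 0.0001 = 0.641245.

€0.64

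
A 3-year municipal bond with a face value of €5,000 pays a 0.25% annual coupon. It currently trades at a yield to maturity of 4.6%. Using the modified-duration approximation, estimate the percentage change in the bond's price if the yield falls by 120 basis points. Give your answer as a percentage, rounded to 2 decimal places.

+3.43%

Periodic yield y = 0.046. Modified duration first:
  t   CF        PV=CF/(1+0.046)^t    t·PV
  1        12.50        11.9503        11.9503
  2        12.50        11.4247        22.8495
  3     5,012.50     4,379.8510    13,139.5529
  Σ                  4,403.2260    13,174.3527
P = 4,403.2260; D_Mac = 2.99198 yrs; D_mod = 2.99198/(1+0.046) = 2.86040 yrs.
ΔP/P ≈ -D_mod · Δy = -2.86040 × (-0.012) = +0.034325 = +3.4325%.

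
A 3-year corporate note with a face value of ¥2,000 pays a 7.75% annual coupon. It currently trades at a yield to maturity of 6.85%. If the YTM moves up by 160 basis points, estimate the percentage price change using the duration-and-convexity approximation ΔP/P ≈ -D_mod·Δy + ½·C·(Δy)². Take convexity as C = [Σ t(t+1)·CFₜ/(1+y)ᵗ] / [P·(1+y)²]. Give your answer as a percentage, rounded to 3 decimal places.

-4.059%

With y = 0.0685:
  t   CF        PV=CF/(1+0.0685)^t    t·PV        t(t+1)·PV
  1       155.00       145.0632       145.0632         290.1263
  2       155.00       135.7634       271.5268         814.5803
  3     2,155.00     1,766.5409     5,299.6227      21,198.4907
  Σ                  2,047.3674     5,716.2126      22,303.1973
P = 2,047.3674; D_Mac = 2.79198 yrs; D_mod = 2.61299 yrs; C = 9.54162.
Duration effect: -2.61299 × (+0.016) = -0.041808
Convexity effect: 0.5 × 9.54162 × (0.016)² = +0.0012213
ΔP/P ≈ -0.041808 + 0.0012213 = -0.040587 = -4.0587%.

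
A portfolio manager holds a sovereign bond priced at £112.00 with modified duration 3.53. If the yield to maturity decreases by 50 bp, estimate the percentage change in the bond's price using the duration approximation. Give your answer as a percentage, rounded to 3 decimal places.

+1.765%

Duration approximation: ΔP/P ≈ -D_mod · Δy = -3.53 × (-0.005) = +0.017650.
As a percentage: +1.7650%.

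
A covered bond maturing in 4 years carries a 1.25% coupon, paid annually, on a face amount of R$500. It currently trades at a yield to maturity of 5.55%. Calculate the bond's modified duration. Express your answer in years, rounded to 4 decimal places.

Periodic yield y = 0.0555. First find Macaulay duration:
  t   CF        PV=CF/(1+0.0555)^t    t·PV
  1         6.25         5.9214         5.9214
  2         6.25         5.6100        11.2200
  3         6.25         5.3150        15.9451
  4       506.25       407.8797     1,631.5188
  Σ                    424.7261     1,664.6052
P = 424.7261; Macaulay duration = 1,664.6052 / 424.7261 = 3.91924 years.
Modified duration = D_Mac / (1 + y) = 3.91924 / 1.0555 = 3.71316 years.

3.7132 years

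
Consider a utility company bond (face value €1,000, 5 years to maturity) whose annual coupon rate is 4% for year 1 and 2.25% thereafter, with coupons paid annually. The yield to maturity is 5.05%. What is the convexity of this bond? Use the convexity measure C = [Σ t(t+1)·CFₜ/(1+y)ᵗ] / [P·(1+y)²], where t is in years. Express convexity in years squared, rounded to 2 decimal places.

25.07

With y = 0.0505:
  t   CF        PV=CF/(1+0.0505)^t    t·PV        t(t+1)·PV
  1        40.00        38.0771        38.0771          76.1542
  2        22.50        20.3887        40.7775         122.3324
  3        22.50        19.4086        58.2258         232.9033
  4        22.50        18.4756        73.9024         369.5118
  5     1,022.50       799.2507     3,996.2536      23,977.5214
  Σ                    895.6008     4,207.2363      24,778.4231
P = 895.6008.
Convexity = Σ t(t+1)·PV / [P·(1+y)²] = 24,778.4231 / (895.6008 × 1.103550) = 25.07074.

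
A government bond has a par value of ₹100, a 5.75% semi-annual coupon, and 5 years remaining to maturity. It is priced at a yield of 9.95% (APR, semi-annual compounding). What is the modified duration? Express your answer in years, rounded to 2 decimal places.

4.14 years

Periodic yield y = 0.04975. First find Macaulay duration:
  t   CF        PV=CF/(1+0.04975)^t    t·PV
  1        2.875         2.7387         2.7387
  2        2.875         2.6090         5.2179
  3        2.875         2.4853         7.4559
  4        2.875         2.3675         9.4701
  5        2.875         2.2553        11.2766
  6        2.875         2.1484        12.8906
  7        2.875         2.0466        14.3263
  8        2.875         1.9496        15.5970
  9        2.875         1.8572        16.7150
  10     102.875        63.3069       633.0690
  Σ                     83.7647       728.7572
P = 83.7647; Macaulay duration = 728.7572 / 83.7647 = 8.70006 half-year periods = 4.35003 years.
Modified duration = D_Mac / (1 + y) = 4.35003 / 1.04975 = 4.14387 years.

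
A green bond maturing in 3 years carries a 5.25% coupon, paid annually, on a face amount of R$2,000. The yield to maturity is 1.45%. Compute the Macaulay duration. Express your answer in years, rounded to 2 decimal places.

2.86 years

Periodic yield y = 0.0145. Discount each cash flow and weight by its year:
  t   CF        PV=CF/(1+0.0145)^t    t·PV
  1       105.00       103.4993       103.4993
  2       105.00       102.0200       204.0399
  3     2,105.00     2,016.0252     6,048.0755
  Σ                  2,221.5444     6,355.6147
Price P = Σ PV = 2,221.5444.
Macaulay duration = Σ(t·PV) / P = 6,355.6147 / 2,221.5444 = 2.86090 years.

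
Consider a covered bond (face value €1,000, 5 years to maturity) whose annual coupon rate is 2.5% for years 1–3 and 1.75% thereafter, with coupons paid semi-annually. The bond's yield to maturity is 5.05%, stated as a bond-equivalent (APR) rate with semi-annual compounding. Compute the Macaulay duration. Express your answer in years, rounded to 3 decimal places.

Periodic yield y = 0.02525. Discount each cash flow and weight by its period:
  t   CF        PV=CF/(1+0.02525)^t    t·PV
  1        12.50        12.1921        12.1921
  2        12.50        11.8919        23.7838
  3        12.50        11.5990        34.7970
  4        12.50        11.3133        45.2534
  5        12.50        11.0347        55.1736
  6        12.50        10.7630        64.5777
  7         8.75         7.3485        51.4396
  8         8.75         7.1675        57.3403
  9         8.75         6.9910        62.9191
  10    1,008.75       786.1144     7,861.1443
  Σ                    876.4155     8,268.6209
Price P = Σ PV = 876.4155.
Macaulay duration = Σ(t·PV) / P = 8,268.6209 / 876.4155 = 9.43459 half-year periods.
In years: 9.43459 / 2 = 4.71729 years.

4.717 years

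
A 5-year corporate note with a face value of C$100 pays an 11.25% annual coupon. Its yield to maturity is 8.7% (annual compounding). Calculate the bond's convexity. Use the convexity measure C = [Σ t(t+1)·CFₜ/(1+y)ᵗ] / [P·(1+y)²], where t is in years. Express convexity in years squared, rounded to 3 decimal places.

19.569

With y = 0.087:
  t   CF        PV=CF/(1+0.087)^t    t·PV        t(t+1)·PV
  1        11.25        10.3496        10.3496          20.6992
  2        11.25         9.5212        19.0425          57.1274
  3        11.25         8.7592        26.2776         105.1103
  4        11.25         8.0581        32.2325         161.1626
  5       111.25        73.3082       366.5408       2,199.2447
  Σ                    109.9963       454.4429       2,543.3442
P = 109.9963.
Convexity = Σ t(t+1)·PV / [P·(1+y)²] = 2,543.3442 / (109.9963 × 1.181569) = 19.56897.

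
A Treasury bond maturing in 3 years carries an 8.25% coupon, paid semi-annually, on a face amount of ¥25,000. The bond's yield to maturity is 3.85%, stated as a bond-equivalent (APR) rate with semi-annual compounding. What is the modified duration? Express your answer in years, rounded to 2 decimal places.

2.68 years

Periodic yield y = 0.01925. First find Macaulay duration:
  t   CF        PV=CF/(1+0.01925)^t    t·PV
  1     1,031.25     1,011.7734     1,011.7734
  2     1,031.25       992.6646     1,985.3291
  3     1,031.25       973.9167     2,921.7500
  4     1,031.25       955.5229     3,822.0914
  5     1,031.25       937.4764     4,687.3822
  6    26,031.25    23,217.2460   139,303.4758
  Σ                 28,088.5999   153,731.8019
P = 28,088.5999; Macaulay duration = 153,731.8019 / 28,088.5999 = 5.47310 half-year periods = 2.73655 years.
Modified duration = D_Mac / (1 + y) = 2.73655 / 1.01925 = 2.68487 years.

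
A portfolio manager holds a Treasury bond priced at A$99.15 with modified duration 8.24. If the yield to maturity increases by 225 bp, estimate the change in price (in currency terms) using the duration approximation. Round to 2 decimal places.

Duration approximation: ΔP/P ≈ -D_mod · Δy = -8.24 × (+0.0225) = -0.185400.
ΔP ≈ 99.15 × (-0.185400) = -18.38241.

-A$18.38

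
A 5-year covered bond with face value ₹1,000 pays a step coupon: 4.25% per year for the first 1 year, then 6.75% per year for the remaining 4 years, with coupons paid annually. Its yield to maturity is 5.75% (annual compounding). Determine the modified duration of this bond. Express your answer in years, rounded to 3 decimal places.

4.255 years

Periodic yield y = 0.0575. First find Macaulay duration:
  t   CF        PV=CF/(1+0.0575)^t    t·PV
  1        42.50        40.1891        40.1891
  2        67.50        60.3591       120.7183
  3        67.50        57.0772       171.2316
  4        67.50        53.9737       215.8948
  5     1,067.50       807.1718     4,035.8592
  Σ                  1,018.7710     4,583.8930
P = 1,018.7710; Macaulay duration = 4,583.8930 / 1,018.7710 = 4.49943 years.
Modified duration = D_Mac / (1 + y) = 4.49943 / 1.0575 = 4.25478 years.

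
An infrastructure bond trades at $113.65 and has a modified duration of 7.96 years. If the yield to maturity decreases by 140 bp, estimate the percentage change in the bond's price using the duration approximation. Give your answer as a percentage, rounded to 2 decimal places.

+11.14%

Duration approximation: ΔP/P ≈ -D_mod · Δy = -7.96 × (-0.014) = +0.111440.
As a percentage: +11.1440%.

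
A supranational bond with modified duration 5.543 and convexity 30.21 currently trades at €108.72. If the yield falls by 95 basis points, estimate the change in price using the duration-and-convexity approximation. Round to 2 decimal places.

Duration effect: -D_mod·Δy = -5.543 × (-0.0095) = +0.0526585
Convexity effect: ½·C·(Δy)² = 0.5 × 30.21 × (-0.0095)² = +0.00136322625
ΔP/P ≈ +0.0526585 + 0.00136322625 = +0.05402172625
ΔP ≈ 108.72 × (+0.05402172625) = +5.8732420779.

+€5.87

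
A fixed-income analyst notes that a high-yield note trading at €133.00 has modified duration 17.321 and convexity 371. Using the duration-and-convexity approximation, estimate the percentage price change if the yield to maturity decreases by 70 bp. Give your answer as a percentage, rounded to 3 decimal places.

Duration effect: -D_mod·Δy = -17.321 × (-0.007) = +0.121247
Convexity effect: ½·C·(Δy)² = 0.5 × 371 × (-0.007)² = +0.0090895
ΔP/P ≈ +0.121247 + 0.0090895 = +0.1303365
= +13.03365%.

+13.034%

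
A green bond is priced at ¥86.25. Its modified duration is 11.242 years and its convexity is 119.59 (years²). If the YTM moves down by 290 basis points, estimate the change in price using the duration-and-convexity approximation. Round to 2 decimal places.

+¥32.46

Duration effect: -D_mod·Δy = -11.242 × (-0.029) = +0.326018
Convexity effect: ½·C·(Δy)² = 0.5 × 119.59 × (-0.029)² = +0.050287595
ΔP/P ≈ +0.326018 + 0.050287595 = +0.376305595
ΔP ≈ 86.25 × (+0.376305595) = +32.45635756875.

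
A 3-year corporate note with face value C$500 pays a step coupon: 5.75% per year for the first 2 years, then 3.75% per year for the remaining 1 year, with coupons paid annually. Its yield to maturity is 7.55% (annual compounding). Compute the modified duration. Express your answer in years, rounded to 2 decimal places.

Periodic yield y = 0.0755. First find Macaulay duration:
  t   CF        PV=CF/(1+0.0755)^t    t·PV
  1        28.75        26.7318        26.7318
  2        28.75        24.8552        49.7104
  3       518.75       416.9912     1,250.9735
  Σ                    468.5781     1,327.4157
P = 468.5781; Macaulay duration = 1,327.4157 / 468.5781 = 2.83286 years.
Modified duration = D_Mac / (1 + y) = 2.83286 / 1.0755 = 2.63399 years.

2.63 years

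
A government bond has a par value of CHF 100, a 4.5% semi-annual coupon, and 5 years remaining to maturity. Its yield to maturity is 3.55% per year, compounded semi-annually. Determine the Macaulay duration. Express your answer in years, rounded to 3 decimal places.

Periodic yield y = 0.01775. Discount each cash flow and weight by its period:
  t   CF        PV=CF/(1+0.01775)^t    t·PV
  1         2.25         2.2108         2.2108
  2         2.25         2.1722         4.3444
  3         2.25         2.1343         6.4030
  4         2.25         2.0971         8.3884
  5         2.25         2.0605        10.3026
  6         2.25         2.0246        12.1475
  7         2.25         1.9893        13.9249
  8         2.25         1.9546        15.6366
  9         2.25         1.9205        17.2844
  10      102.25        85.7536       857.5357
  Σ                    104.3174       948.1783
Price P = Σ PV = 104.3174.
Macaulay duration = Σ(t·PV) / P = 948.1783 / 104.3174 = 9.08936 half-year periods.
In years: 9.08936 / 2 = 4.54468 years.

4.545 years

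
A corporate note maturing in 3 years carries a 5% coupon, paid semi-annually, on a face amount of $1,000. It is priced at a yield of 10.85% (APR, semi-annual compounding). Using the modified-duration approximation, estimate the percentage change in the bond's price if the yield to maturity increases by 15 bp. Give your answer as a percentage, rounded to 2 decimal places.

-0.40%

Periodic yield y = 0.05425. Modified duration first:
  t   CF        PV=CF/(1+0.05425)^t    t·PV
  1        25.00        23.7135        23.7135
  2        25.00        22.4933        44.9866
  3        25.00        21.3358        64.0074
  4        25.00        20.2379        80.9516
  5        25.00        19.1965        95.9825
  6     1,025.00       746.5557     4,479.3341
  Σ                    853.5327     4,788.9758
P = 853.5327; D_Mac = 5.61077 half-year periods = 2.80538 yrs; D_mod = 2.80538/(1+0.05425) = 2.66102 yrs.
ΔP/P ≈ -D_mod · Δy = -2.66102 × (+0.0015) = -0.003992 = -0.3992%.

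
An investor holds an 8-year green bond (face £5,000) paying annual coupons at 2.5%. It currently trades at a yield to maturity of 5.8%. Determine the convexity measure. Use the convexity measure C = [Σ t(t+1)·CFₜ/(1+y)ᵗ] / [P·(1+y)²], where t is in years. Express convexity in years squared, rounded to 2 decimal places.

56.41

With y = 0.058:
  t   CF        PV=CF/(1+0.058)^t    t·PV        t(t+1)·PV
  1       125.00       118.1474       118.1474         236.2949
  2       125.00       111.6706       223.3411         670.0233
  3       125.00       105.5487       316.6462       1,266.5848
  4       125.00        99.7625       399.0500       1,995.2501
  5       125.00        94.2935       471.4674       2,828.8045
  6       125.00        89.1243       534.7456       3,743.2195
  7       125.00        84.2384       589.6691       4,717.3529
  8     5,125.00     3,264.4388    26,115.5102     235,039.5920
  Σ                  3,967.2242    28,768.5772     250,497.1220
P = 3,967.2242.
Convexity = Σ t(t+1)·PV / [P·(1+y)²] = 250,497.1220 / (3,967.2242 × 1.119364) = 56.40851.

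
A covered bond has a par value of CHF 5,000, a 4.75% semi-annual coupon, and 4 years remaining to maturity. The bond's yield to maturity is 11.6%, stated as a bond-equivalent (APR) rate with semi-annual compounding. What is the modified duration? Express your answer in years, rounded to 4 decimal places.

3.4414 years

Periodic yield y = 0.058. First find Macaulay duration:
  t   CF        PV=CF/(1+0.058)^t    t·PV
  1       118.75       112.2401       112.2401
  2       118.75       106.0870       212.1741
  3       118.75       100.2713       300.8139
  4       118.75        94.7744       379.0975
  5       118.75        89.5788       447.8940
  6       118.75        84.6681       508.0084
  7       118.75        80.0265       560.1857
  8     5,118.75     3,260.4578    26,083.6620
  Σ                  3,928.1039    28,604.0756
P = 3,928.1039; Macaulay duration = 28,604.0756 / 3,928.1039 = 7.28190 half-year periods = 3.64095 years.
Modified duration = D_Mac / (1 + y) = 3.64095 / 1.058 = 3.44135 years.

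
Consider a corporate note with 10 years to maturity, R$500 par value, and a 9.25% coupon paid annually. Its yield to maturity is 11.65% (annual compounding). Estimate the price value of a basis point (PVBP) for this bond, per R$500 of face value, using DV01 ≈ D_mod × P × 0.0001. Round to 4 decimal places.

R$0.2582

Periodic yield y = 0.1165.
  t   CF        PV=CF/(1+0.1165)^t    t·PV
  1        46.25        41.4241        41.4241
  2        46.25        37.1017        74.2035
  3        46.25        33.2304        99.6912
  4        46.25        29.7630       119.0520
  5        46.25        26.6574       133.2871
  6        46.25        23.8759       143.2553
  7        46.25        21.3846       149.6920
  8        46.25        19.1532       153.2258
  9        46.25        17.1547       154.3923
  10      546.25       181.4697     1,814.6972
  Σ                    431.2148     2,882.9206
P = 431.2148; D_Mac = 6.68558 yrs; D_mod = 5.98798 yrs.
DV01 ≈ 5.98798 × 431.2148 × 0.0001 = 0.258211.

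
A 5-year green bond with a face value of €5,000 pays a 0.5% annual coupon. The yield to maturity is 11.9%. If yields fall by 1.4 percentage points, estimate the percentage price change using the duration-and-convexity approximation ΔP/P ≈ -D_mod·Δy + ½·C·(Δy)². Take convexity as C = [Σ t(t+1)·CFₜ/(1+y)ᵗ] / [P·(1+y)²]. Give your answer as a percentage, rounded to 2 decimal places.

With y = 0.119:
  t   CF        PV=CF/(1+0.119)^t    t·PV        t(t+1)·PV
  1        25.00        22.3414        22.3414          44.6828
  2        25.00        19.9655        39.9310         119.7929
  3        25.00        17.8423        53.5268         214.1071
  4        25.00        15.9448        63.7793         318.8964
  5     5,025.00     2,864.0832    14,320.4161      85,922.4967
  Σ                  2,940.1772    14,499.9945      86,619.9759
P = 2,940.1772; D_Mac = 4.93167 yrs; D_mod = 4.40722 yrs; C = 23.52797.
Duration effect: -4.40722 × (-0.014) = +0.061701
Convexity effect: 0.5 × 23.52797 × (-0.014)² = +0.0023057
ΔP/P ≈ +0.061701 + 0.0023057 = +0.064007 = +6.4007%.

+6.40%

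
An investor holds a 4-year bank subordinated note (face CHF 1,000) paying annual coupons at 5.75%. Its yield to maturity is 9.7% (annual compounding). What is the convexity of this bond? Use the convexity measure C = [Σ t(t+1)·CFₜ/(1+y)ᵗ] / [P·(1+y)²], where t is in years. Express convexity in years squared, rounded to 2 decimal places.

14.76

With y = 0.097:
  t   CF        PV=CF/(1+0.097)^t    t·PV        t(t+1)·PV
  1        57.50        52.4157        52.4157         104.8314
  2        57.50        47.7809        95.5619         286.6856
  3        57.50        43.5560       130.6680         522.6720
  4     1,057.50       730.2202     2,920.8810      14,604.4048
  Σ                    873.9728     3,199.5265      15,518.5937
P = 873.9728.
Convexity = Σ t(t+1)·PV / [P·(1+y)²] = 15,518.5937 / (873.9728 × 1.203409) = 14.75507.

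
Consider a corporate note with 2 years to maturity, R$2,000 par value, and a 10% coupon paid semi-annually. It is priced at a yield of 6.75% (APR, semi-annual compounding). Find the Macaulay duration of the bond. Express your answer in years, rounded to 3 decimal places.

Periodic yield y = 0.03375. Discount each cash flow and weight by its period:
  t   CF        PV=CF/(1+0.03375)^t    t·PV
  1       100.00        96.7352        96.7352
  2       100.00        93.5770       187.1539
  3       100.00        90.5219       271.5656
  4     2,100.00     1,838.8962     7,355.5846
  Σ                  2,119.7302     7,911.0393
Price P = Σ PV = 2,119.7302.
Macaulay duration = Σ(t·PV) / P = 7,911.0393 / 2,119.7302 = 3.73210 half-year periods.
In years: 3.73210 / 2 = 1.86605 years.

1.866 years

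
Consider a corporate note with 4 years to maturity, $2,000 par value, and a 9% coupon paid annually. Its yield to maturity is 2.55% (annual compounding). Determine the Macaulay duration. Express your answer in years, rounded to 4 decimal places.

Periodic yield y = 0.0255. Discount each cash flow and weight by its year:
  t   CF        PV=CF/(1+0.0255)^t    t·PV
  1       180.00       175.5241       175.5241
  2       180.00       171.1596       342.3191
  3       180.00       166.9035       500.7106
  4     2,180.00     1,971.1235     7,884.4940
  Σ                  2,484.7107     8,903.0478
Price P = Σ PV = 2,484.7107.
Macaulay duration = Σ(t·PV) / P = 8,903.0478 / 2,484.7107 = 3.58313 years.

3.5831 years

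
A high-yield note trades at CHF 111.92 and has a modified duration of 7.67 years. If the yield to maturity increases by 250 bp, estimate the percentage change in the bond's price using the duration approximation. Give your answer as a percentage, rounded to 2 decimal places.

Duration approximation: ΔP/P ≈ -D_mod · Δy = -7.67 × (+0.025) = -0.191750.
As a percentage: -19.1750%.

-19.18%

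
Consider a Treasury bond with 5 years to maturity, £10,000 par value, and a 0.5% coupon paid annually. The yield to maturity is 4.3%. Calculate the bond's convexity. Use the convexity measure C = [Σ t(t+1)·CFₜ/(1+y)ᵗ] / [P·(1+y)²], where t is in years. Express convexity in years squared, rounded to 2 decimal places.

27.17

With y = 0.043:
  t   CF        PV=CF/(1+0.043)^t    t·PV        t(t+1)·PV
  1        50.00        47.9386        47.9386          95.8773
  2        50.00        45.9623        91.9245         275.7736
  3        50.00        44.0674       132.2021         528.8084
  4        50.00        42.2506       169.0024         845.0118
  5    10,050.00     8,142.2516    40,711.2581     244,267.5488
  Σ                  8,322.4705    41,152.3257     246,013.0198
P = 8,322.4705.
Convexity = Σ t(t+1)·PV / [P·(1+y)²] = 246,013.0198 / (8,322.4705 × 1.087849) = 27.17298.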